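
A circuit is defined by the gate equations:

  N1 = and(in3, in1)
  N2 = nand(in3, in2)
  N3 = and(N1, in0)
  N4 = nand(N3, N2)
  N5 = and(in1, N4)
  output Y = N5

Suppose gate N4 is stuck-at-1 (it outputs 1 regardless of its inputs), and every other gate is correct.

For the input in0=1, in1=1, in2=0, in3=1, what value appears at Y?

Propagate with N4 forced: N1=1, N2=1, N3=1, N4=1 [stuck-at-1], N5=1.
So Y = 1. (Without the fault it would be 0.)

1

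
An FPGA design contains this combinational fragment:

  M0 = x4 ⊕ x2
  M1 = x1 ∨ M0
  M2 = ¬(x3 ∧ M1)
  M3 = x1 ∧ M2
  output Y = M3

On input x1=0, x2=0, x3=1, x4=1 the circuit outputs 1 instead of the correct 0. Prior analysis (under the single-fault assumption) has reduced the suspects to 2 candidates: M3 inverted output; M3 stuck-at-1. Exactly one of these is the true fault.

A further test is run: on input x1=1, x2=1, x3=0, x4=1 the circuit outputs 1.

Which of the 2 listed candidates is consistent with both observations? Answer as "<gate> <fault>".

Evaluate each candidate on input x1=1, x2=1, x3=0, x4=1:
  M3 inverted output: M0=0, M1=1, M2=1, M3=0 [inverted output] → 0 — eliminated
  M3 stuck-at-1: M0=0, M1=1, M2=1, M3=1 [stuck-at-1] → 1 — matches
Only M3 stuck-at-1 reproduces the observed 1.

M3 stuck-at-1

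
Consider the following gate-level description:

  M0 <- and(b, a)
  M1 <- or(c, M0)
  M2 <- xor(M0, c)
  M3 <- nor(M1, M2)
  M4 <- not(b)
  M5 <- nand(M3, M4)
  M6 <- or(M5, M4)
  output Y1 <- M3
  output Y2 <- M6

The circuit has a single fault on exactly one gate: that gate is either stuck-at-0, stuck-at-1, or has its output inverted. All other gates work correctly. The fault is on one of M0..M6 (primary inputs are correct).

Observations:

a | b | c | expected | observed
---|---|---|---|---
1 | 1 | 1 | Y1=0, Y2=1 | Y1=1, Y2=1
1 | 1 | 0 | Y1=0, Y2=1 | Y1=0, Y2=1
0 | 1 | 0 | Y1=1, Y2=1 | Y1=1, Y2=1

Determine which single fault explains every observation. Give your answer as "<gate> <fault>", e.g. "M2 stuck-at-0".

M1 stuck-at-0

Fault-free values for test 1 (a=1, b=1, c=1): M0=1, M1=1, M2=0, M3=0, M4=0, M5=1, M6=1, giving Y1=0, Y2=1. Observed Y1=1, Y2=1.
Test 1: faults giving observed Y1=1, Y2=1 are {M1 stuck-at-0, M1 inverted output, M3 stuck-at-1, M3 inverted output}.
Test 2 (a=1, b=1, c=0): fault-free M0=1, M1=1, M2=1, M3=0, M4=0, M5=1, M6=1 → Y1=0, Y2=1; observed Y1=0, Y2=1. Eliminates M3 stuck-at-1, M3 inverted output.
Test 3 (a=0, b=1, c=0): fault-free M0=0, M1=0, M2=0, M3=1, M4=0, M5=1, M6=1 → Y1=1, Y2=1; observed Y1=1, Y2=1. Eliminates M1 inverted output.
Only M1 stuck-at-0 is consistent with every test.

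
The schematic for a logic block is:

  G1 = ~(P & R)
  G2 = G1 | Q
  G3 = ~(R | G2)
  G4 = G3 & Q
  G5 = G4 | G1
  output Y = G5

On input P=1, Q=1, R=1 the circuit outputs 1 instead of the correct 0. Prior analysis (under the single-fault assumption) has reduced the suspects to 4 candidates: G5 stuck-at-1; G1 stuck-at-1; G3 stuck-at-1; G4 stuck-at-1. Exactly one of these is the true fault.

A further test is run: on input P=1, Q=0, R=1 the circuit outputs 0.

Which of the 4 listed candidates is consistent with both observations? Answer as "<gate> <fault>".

Evaluate each candidate on input P=1, Q=0, R=1:
  G5 stuck-at-1: G1=0, G2=0, G3=0, G4=0, G5=1 [stuck-at-1] → 1 — eliminated
  G1 stuck-at-1: G1=1 [stuck-at-1], G2=1, G3=0, G4=0, G5=1 → 1 — eliminated
  G3 stuck-at-1: G1=0, G2=0, G3=1 [stuck-at-1], G4=0, G5=0 → 0 — matches
  G4 stuck-at-1: G1=0, G2=0, G3=0, G4=1 [stuck-at-1], G5=1 → 1 — eliminated
Only G3 stuck-at-1 reproduces the observed 0.

G3 stuck-at-1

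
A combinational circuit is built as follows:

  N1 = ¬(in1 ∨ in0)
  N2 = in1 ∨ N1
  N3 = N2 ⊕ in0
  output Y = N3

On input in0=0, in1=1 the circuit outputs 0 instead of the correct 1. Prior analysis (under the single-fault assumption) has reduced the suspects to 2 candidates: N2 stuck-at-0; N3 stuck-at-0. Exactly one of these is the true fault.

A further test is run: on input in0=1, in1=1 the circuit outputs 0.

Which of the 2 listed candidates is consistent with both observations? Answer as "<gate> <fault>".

Evaluate each candidate on input in0=1, in1=1:
  N2 stuck-at-0: N1=0, N2=0 [stuck-at-0], N3=1 → 1 — eliminated
  N3 stuck-at-0: N1=0, N2=1, N3=0 [stuck-at-0] → 0 — matches
Only N3 stuck-at-0 reproduces the observed 0.

N3 stuck-at-0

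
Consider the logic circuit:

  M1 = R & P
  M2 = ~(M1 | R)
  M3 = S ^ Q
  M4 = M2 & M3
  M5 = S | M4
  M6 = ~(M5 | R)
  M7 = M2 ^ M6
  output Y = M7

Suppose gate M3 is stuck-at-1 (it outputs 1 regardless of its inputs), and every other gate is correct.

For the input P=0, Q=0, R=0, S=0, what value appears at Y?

Propagate with M3 forced: M1=0, M2=1, M3=1 [stuck-at-1], M4=1, M5=1, M6=0, M7=1.
So Y = 1. (Without the fault it would be 0.)

1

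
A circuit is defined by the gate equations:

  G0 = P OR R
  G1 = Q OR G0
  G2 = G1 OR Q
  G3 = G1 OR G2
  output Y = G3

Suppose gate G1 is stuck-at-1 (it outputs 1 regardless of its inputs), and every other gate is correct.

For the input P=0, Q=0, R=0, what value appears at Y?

1

Propagate with G1 forced: G0=0, G1=1 [stuck-at-1], G2=1, G3=1.
So Y = 1. (Without the fault it would be 0.)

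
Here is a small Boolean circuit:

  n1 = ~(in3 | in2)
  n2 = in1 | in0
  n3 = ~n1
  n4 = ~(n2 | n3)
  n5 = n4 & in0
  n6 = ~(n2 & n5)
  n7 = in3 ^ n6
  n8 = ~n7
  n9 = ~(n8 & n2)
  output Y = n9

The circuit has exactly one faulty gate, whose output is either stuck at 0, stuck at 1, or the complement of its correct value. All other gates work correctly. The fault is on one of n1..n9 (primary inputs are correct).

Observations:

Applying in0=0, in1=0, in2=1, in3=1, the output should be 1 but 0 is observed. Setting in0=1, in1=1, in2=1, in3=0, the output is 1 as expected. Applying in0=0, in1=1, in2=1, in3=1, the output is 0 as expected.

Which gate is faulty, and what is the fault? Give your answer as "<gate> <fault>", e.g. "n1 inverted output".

n2 stuck-at-1

Fault-free values for test 1 (in0=0, in1=0, in2=1, in3=1): n1=0, n2=0, n3=1, n4=0, n5=0, n6=1, n7=0, n8=1, n9=1, giving Y=1. Observed 0.
Test 1: faults giving observed 0 are {n2 stuck-at-1, n2 inverted output, n9 stuck-at-0, n9 inverted output}.
Test 2 (in0=1, in1=1, in2=1, in3=0): fault-free n1=0, n2=1, n3=1, n4=0, n5=0, n6=1, n7=1, n8=0, n9=1 → 1; observed 1. Eliminates n9 stuck-at-0, n9 inverted output.
Test 3 (in0=0, in1=1, in2=1, in3=1): fault-free n1=0, n2=1, n3=1, n4=0, n5=0, n6=1, n7=0, n8=1, n9=0 → 0; observed 0. Eliminates n2 inverted output.
Only n2 stuck-at-1 is consistent with every test.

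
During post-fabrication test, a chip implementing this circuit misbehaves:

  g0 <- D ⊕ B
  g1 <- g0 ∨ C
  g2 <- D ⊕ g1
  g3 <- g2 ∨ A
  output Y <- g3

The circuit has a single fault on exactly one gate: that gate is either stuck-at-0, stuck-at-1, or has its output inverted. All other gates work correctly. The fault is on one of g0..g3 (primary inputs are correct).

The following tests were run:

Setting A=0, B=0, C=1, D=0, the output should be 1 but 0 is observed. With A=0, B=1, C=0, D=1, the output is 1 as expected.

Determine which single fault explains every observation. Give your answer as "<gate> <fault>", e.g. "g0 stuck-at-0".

Fault-free values for test 1 (A=0, B=0, C=1, D=0): g0=0, g1=1, g2=1, g3=1, giving Y=1. Observed 0.
Test 1: faults giving observed 0 are {g1 stuck-at-0, g1 inverted output, g2 stuck-at-0, g2 inverted output, g3 stuck-at-0, g3 inverted output}.
Test 2 (A=0, B=1, C=0, D=1): fault-free g0=0, g1=0, g2=1, g3=1 → 1; observed 1. Eliminates g1 inverted output, g2 stuck-at-0, g2 inverted output, g3 stuck-at-0, g3 inverted output.
Only g1 stuck-at-0 is consistent with every test.

g1 stuck-at-0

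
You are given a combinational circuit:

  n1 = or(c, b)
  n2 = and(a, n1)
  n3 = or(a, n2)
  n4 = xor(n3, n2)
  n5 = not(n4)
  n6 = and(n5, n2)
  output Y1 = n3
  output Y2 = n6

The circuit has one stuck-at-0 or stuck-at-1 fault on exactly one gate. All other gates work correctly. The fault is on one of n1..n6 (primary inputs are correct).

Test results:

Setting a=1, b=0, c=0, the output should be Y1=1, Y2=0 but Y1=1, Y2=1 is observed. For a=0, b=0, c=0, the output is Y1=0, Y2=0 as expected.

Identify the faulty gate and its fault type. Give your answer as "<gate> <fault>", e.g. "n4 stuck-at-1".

Fault-free values for test 1 (a=1, b=0, c=0): n1=0, n2=0, n3=1, n4=1, n5=0, n6=0, giving Y1=1, Y2=0. Observed Y1=1, Y2=1.
Test 1: faults giving observed Y1=1, Y2=1 are {n1 stuck-at-1, n2 stuck-at-1, n6 stuck-at-1}.
Test 2 (a=0, b=0, c=0): fault-free n1=0, n2=0, n3=0, n4=0, n5=1, n6=0 → Y1=0, Y2=0; observed Y1=0, Y2=0. Eliminates n2 stuck-at-1, n6 stuck-at-1.
Only n1 stuck-at-1 is consistent with every test.

n1 stuck-at-1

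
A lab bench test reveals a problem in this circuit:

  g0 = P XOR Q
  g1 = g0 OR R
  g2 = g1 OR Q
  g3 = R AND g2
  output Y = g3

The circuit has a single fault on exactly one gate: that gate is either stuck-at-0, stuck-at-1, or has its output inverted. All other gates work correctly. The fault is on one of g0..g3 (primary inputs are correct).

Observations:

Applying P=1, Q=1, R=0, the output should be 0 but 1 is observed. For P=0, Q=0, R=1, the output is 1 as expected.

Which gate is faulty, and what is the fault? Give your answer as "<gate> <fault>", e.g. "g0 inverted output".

Fault-free values for test 1 (P=1, Q=1, R=0): g0=0, g1=0, g2=1, g3=0, giving Y=0. Observed 1.
Test 1: faults giving observed 1 are {g3 stuck-at-1, g3 inverted output}.
Test 2 (P=0, Q=0, R=1): fault-free g0=0, g1=1, g2=1, g3=1 → 1; observed 1. Eliminates g3 inverted output.
Only g3 stuck-at-1 is consistent with every test.

g3 stuck-at-1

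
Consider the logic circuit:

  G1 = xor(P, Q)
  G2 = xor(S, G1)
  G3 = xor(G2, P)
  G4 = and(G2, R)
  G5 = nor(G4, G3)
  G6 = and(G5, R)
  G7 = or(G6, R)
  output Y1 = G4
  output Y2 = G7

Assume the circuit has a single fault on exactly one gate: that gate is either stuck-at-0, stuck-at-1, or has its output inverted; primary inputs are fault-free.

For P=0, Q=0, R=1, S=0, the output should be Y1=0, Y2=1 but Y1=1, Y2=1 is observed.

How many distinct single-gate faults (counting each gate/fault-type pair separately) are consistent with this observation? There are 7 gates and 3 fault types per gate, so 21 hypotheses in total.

6

Fault-free: G1=0, G2=0, G3=0, G4=0, G5=1, G6=1, G7=1 → Y1=0, Y2=1. Observed Y1=1, Y2=1.
  G1: stuck-at-1, inverted output ✓; others ✗
  G2: stuck-at-1, inverted output ✓; others ✗
  G3: none of the 3 fault types match ✗
  G4: stuck-at-1, inverted output ✓; others ✗
  G5: none of the 3 fault types match ✗
  G6: none of the 3 fault types match ✗
  G7: none of the 3 fault types match ✗
Consistent faults: {G1 stuck-at-1, G1 inverted output, G2 stuck-at-1, G2 inverted output, G4 stuck-at-1, G4 inverted output} — 6 in all.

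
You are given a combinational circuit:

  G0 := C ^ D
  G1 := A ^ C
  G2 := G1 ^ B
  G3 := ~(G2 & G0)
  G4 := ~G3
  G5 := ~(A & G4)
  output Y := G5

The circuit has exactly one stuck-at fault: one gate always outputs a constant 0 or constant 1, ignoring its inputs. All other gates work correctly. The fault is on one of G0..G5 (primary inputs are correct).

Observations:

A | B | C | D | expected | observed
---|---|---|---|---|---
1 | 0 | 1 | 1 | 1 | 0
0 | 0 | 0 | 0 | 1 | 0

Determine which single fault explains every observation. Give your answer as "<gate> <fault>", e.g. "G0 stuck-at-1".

Fault-free values for test 1 (A=1, B=0, C=1, D=1): G0=0, G1=0, G2=0, G3=1, G4=0, G5=1, giving Y=1. Observed 0.
Test 1: faults giving observed 0 are {G3 stuck-at-0, G4 stuck-at-1, G5 stuck-at-0}.
Test 2 (A=0, B=0, C=0, D=0): fault-free G0=0, G1=0, G2=0, G3=1, G4=0, G5=1 → 1; observed 0. Eliminates G3 stuck-at-0, G4 stuck-at-1.
Only G5 stuck-at-0 is consistent with every test.

G5 stuck-at-0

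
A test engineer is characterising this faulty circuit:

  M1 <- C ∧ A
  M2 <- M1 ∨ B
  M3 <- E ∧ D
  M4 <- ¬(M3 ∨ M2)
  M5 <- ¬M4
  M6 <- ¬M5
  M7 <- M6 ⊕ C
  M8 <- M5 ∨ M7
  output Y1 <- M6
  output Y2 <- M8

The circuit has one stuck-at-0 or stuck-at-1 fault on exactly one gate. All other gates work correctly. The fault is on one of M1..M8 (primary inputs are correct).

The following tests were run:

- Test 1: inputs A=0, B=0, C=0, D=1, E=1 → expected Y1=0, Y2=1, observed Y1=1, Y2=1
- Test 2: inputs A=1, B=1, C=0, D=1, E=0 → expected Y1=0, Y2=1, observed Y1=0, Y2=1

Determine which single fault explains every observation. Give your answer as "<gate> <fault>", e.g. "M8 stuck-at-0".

M3 stuck-at-0

Fault-free values for test 1 (A=0, B=0, C=0, D=1, E=1): M1=0, M2=0, M3=1, M4=0, M5=1, M6=0, M7=0, M8=1, giving Y1=0, Y2=1. Observed Y1=1, Y2=1.
Test 1: faults giving observed Y1=1, Y2=1 are {M3 stuck-at-0, M4 stuck-at-1, M5 stuck-at-0, M6 stuck-at-1}.
Test 2 (A=1, B=1, C=0, D=1, E=0): fault-free M1=0, M2=1, M3=0, M4=0, M5=1, M6=0, M7=0, M8=1 → Y1=0, Y2=1; observed Y1=0, Y2=1. Eliminates M4 stuck-at-1, M5 stuck-at-0, M6 stuck-at-1.
Only M3 stuck-at-0 is consistent with every test.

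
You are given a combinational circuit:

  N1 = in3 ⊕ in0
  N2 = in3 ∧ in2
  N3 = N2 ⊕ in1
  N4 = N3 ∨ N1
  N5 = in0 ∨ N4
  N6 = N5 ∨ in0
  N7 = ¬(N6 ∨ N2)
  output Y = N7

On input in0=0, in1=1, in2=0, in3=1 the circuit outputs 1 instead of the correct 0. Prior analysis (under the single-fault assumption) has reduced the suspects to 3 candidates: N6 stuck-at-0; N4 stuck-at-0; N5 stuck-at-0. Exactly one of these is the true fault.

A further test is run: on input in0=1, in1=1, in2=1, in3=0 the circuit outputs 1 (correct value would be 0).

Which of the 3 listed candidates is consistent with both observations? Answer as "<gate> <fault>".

N6 stuck-at-0

Evaluate each candidate on input in0=1, in1=1, in2=1, in3=0:
  N6 stuck-at-0: N1=1, N2=0, N3=1, N4=1, N5=1, N6=0 [stuck-at-0], N7=1 → 1 — matches
  N4 stuck-at-0: N1=1, N2=0, N3=1, N4=0 [stuck-at-0], N5=1, N6=1, N7=0 → 0 — eliminated
  N5 stuck-at-0: N1=1, N2=0, N3=1, N4=1, N5=0 [stuck-at-0], N6=1, N7=0 → 0 — eliminated
Only N6 stuck-at-0 reproduces the observed 1.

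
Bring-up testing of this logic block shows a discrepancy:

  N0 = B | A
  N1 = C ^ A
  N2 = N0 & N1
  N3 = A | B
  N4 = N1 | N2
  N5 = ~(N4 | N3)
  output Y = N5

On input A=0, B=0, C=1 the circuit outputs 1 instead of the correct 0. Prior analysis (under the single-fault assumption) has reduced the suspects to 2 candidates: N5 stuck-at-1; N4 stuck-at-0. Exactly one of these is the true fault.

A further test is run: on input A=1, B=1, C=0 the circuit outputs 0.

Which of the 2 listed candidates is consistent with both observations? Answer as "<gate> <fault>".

N4 stuck-at-0

Evaluate each candidate on input A=1, B=1, C=0:
  N5 stuck-at-1: N0=1, N1=1, N2=1, N3=1, N4=1, N5=1 [stuck-at-1] → 1 — eliminated
  N4 stuck-at-0: N0=1, N1=1, N2=1, N3=1, N4=0 [stuck-at-0], N5=0 → 0 — matches
Only N4 stuck-at-0 reproduces the observed 0.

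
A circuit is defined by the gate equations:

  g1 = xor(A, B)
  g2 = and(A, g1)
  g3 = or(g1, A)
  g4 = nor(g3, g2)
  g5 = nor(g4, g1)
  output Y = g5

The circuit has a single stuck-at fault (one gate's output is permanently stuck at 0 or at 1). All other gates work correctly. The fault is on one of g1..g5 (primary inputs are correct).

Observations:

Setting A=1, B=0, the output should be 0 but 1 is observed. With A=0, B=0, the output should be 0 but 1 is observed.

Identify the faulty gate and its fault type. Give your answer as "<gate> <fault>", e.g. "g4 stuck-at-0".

Fault-free values for test 1 (A=1, B=0): g1=1, g2=1, g3=1, g4=0, g5=0, giving Y=0. Observed 1.
Test 1: faults giving observed 1 are {g1 stuck-at-0, g5 stuck-at-1}.
Test 2 (A=0, B=0): fault-free g1=0, g2=0, g3=0, g4=1, g5=0 → 0; observed 1. Eliminates g1 stuck-at-0.
Only g5 stuck-at-1 is consistent with every test.

g5 stuck-at-1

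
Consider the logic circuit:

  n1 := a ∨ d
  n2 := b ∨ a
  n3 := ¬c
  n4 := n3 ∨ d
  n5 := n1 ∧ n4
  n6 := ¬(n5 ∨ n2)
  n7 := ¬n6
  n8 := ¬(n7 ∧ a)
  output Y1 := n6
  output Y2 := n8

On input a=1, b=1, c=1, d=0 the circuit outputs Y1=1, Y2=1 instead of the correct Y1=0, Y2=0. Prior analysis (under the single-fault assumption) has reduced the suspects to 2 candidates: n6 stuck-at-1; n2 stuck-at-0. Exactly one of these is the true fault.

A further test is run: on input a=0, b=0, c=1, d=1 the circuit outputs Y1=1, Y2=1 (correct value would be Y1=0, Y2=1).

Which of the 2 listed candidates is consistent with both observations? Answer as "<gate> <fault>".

n6 stuck-at-1

Evaluate each candidate on input a=0, b=0, c=1, d=1:
  n6 stuck-at-1: n1=1, n2=0, n3=0, n4=1, n5=1, n6=1 [stuck-at-1], n7=0, n8=1 → Y1=1, Y2=1 — matches
  n2 stuck-at-0: n1=1, n2=0 [stuck-at-0], n3=0, n4=1, n5=1, n6=0, n7=1, n8=1 → Y1=0, Y2=1 — eliminated
Only n6 stuck-at-1 reproduces the observed Y1=1, Y2=1.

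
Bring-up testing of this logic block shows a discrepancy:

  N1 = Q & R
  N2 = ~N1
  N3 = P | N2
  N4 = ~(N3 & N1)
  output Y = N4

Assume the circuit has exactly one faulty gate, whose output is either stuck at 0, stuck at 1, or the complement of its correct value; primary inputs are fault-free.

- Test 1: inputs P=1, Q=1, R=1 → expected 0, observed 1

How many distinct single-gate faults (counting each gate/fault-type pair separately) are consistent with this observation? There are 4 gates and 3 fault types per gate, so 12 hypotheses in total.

6

Fault-free: N1=1, N2=0, N3=1, N4=0 → 0. Observed 1.
  N1 stuck-at-0: output 1 ✓
  N1 stuck-at-1: output 0 ✗
  N1 inverted output: output 1 ✓
  N2 stuck-at-0: output 0 ✗
  N2 stuck-at-1: output 0 ✗
  N2 inverted output: output 0 ✗
  N3 stuck-at-0: output 1 ✓
  N3 stuck-at-1: output 0 ✗
  N3 inverted output: output 1 ✓
  N4 stuck-at-0: output 0 ✗
  N4 stuck-at-1: output 1 ✓
  N4 inverted output: output 1 ✓
Consistent faults: {N1 stuck-at-0, N1 inverted output, N3 stuck-at-0, N3 inverted output, N4 stuck-at-1, N4 inverted output} — 6 in all.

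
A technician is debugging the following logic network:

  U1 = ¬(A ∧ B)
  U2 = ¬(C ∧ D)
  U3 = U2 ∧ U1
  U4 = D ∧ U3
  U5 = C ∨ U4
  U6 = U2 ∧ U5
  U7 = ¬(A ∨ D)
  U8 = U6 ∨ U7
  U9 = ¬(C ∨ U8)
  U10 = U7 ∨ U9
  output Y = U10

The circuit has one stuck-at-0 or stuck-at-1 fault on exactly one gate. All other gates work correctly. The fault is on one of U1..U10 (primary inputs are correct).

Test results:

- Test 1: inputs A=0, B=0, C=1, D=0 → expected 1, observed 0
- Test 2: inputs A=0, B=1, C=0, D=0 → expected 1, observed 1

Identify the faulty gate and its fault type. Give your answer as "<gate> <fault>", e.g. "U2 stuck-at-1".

U7 stuck-at-0

Fault-free values for test 1 (A=0, B=0, C=1, D=0): U1=1, U2=1, U3=1, U4=0, U5=1, U6=1, U7=1, U8=1, U9=0, U10=1, giving Y=1. Observed 0.
Test 1: faults giving observed 0 are {U7 stuck-at-0, U10 stuck-at-0}.
Test 2 (A=0, B=1, C=0, D=0): fault-free U1=1, U2=1, U3=1, U4=0, U5=0, U6=0, U7=1, U8=1, U9=0, U10=1 → 1; observed 1. Eliminates U10 stuck-at-0.
Only U7 stuck-at-0 is consistent with every test.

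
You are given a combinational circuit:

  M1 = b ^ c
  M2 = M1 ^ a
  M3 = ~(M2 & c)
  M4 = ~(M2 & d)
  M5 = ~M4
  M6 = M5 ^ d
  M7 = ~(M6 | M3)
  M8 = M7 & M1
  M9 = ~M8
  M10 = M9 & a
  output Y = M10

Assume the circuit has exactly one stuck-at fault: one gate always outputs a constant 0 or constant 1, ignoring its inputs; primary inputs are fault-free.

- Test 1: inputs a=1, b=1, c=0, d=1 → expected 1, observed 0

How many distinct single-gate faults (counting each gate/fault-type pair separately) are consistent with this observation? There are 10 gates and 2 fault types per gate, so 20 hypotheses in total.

Fault-free: M1=1, M2=0, M3=1, M4=1, M5=0, M6=1, M7=0, M8=0, M9=1, M10=1 → 1. Observed 0.
  M1: none of the 2 fault types match ✗
  M2: none of the 2 fault types match ✗
  M3: none of the 2 fault types match ✗
  M4: none of the 2 fault types match ✗
  M5: none of the 2 fault types match ✗
  M6: none of the 2 fault types match ✗
  M7: stuck-at-1 ✓; others ✗
  M8: stuck-at-1 ✓; others ✗
  M9: stuck-at-0 ✓; others ✗
  M10: stuck-at-0 ✓; others ✗
Consistent faults: {M7 stuck-at-1, M8 stuck-at-1, M9 stuck-at-0, M10 stuck-at-0} — 4 in all.

4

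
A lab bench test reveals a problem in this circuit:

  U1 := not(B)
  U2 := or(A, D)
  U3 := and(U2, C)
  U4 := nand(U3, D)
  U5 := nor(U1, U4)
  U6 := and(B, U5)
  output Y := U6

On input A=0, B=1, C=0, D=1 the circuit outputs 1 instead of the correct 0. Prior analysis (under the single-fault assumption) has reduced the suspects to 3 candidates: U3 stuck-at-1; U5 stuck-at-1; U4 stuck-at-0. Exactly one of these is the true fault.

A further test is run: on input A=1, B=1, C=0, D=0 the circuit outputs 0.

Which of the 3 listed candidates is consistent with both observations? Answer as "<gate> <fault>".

Evaluate each candidate on input A=1, B=1, C=0, D=0:
  U3 stuck-at-1: U1=0, U2=1, U3=1 [stuck-at-1], U4=1, U5=0, U6=0 → 0 — matches
  U5 stuck-at-1: U1=0, U2=1, U3=0, U4=1, U5=1 [stuck-at-1], U6=1 → 1 — eliminated
  U4 stuck-at-0: U1=0, U2=1, U3=0, U4=0 [stuck-at-0], U5=1, U6=1 → 1 — eliminated
Only U3 stuck-at-1 reproduces the observed 0.

U3 stuck-at-1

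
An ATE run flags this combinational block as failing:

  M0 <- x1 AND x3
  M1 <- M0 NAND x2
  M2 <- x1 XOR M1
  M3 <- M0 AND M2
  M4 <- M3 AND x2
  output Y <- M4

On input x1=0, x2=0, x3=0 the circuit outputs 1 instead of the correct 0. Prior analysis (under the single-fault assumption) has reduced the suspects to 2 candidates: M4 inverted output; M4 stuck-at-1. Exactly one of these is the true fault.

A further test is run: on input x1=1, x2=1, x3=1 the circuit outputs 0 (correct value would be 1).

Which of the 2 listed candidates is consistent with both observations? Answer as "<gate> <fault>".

M4 inverted output

Evaluate each candidate on input x1=1, x2=1, x3=1:
  M4 inverted output: M0=1, M1=0, M2=1, M3=1, M4=0 [inverted output] → 0 — matches
  M4 stuck-at-1: M0=1, M1=0, M2=1, M3=1, M4=1 [stuck-at-1] → 1 — eliminated
Only M4 inverted output reproduces the observed 0.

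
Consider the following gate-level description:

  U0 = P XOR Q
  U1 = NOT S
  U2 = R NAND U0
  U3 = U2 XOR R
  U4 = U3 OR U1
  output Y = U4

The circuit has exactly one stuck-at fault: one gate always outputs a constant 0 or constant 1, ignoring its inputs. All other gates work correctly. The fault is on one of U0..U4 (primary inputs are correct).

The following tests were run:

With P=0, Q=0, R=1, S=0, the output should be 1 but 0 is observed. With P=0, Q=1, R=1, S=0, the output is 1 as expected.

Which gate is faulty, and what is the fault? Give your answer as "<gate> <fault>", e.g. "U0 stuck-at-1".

U1 stuck-at-0

Fault-free values for test 1 (P=0, Q=0, R=1, S=0): U0=0, U1=1, U2=1, U3=0, U4=1, giving Y=1. Observed 0.
Test 1: faults giving observed 0 are {U1 stuck-at-0, U4 stuck-at-0}.
Test 2 (P=0, Q=1, R=1, S=0): fault-free U0=1, U1=1, U2=0, U3=1, U4=1 → 1; observed 1. Eliminates U4 stuck-at-0.
Only U1 stuck-at-0 is consistent with every test.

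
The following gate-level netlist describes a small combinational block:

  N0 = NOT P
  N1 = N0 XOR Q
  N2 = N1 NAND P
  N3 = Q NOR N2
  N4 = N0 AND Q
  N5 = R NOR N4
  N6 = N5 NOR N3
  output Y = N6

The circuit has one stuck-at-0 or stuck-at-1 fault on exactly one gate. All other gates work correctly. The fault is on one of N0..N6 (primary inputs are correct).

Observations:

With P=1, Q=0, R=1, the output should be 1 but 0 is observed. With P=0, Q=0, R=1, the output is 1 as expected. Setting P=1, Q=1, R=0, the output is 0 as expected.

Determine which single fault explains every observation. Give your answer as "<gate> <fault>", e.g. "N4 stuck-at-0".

N1 stuck-at-1

Fault-free values for test 1 (P=1, Q=0, R=1): N0=0, N1=0, N2=1, N3=0, N4=0, N5=0, N6=1, giving Y=1. Observed 0.
Test 1: faults giving observed 0 are {N0 stuck-at-1, N1 stuck-at-1, N2 stuck-at-0, N3 stuck-at-1, N5 stuck-at-1, N6 stuck-at-0}.
Test 2 (P=0, Q=0, R=1): fault-free N0=1, N1=1, N2=1, N3=0, N4=0, N5=0, N6=1 → 1; observed 1. Eliminates N2 stuck-at-0, N3 stuck-at-1, N5 stuck-at-1, N6 stuck-at-0.
Test 3 (P=1, Q=1, R=0): fault-free N0=0, N1=1, N2=0, N3=0, N4=0, N5=1, N6=0 → 0; observed 0. Eliminates N0 stuck-at-1.
Only N1 stuck-at-1 is consistent with every test.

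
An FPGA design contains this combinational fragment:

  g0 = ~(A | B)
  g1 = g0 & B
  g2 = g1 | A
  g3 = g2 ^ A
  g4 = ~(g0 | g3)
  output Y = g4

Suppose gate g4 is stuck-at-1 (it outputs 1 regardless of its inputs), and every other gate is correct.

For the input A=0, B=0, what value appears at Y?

1

Propagate with g4 forced: g0=1, g1=0, g2=0, g3=0, g4=1 [stuck-at-1].
So Y = 1. (Without the fault it would be 0.)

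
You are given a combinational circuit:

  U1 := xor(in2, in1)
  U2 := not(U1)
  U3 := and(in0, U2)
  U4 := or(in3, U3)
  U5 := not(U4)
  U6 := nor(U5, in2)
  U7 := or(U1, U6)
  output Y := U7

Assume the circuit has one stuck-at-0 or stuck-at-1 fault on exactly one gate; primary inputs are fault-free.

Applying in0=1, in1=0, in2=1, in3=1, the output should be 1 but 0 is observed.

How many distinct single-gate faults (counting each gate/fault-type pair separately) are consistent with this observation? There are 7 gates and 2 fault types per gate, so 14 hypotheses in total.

Fault-free: U1=1, U2=0, U3=0, U4=1, U5=0, U6=0, U7=1 → 1. Observed 0.
  U1 stuck-at-0: output 0 ✓
  U1 stuck-at-1: output 1 ✗
  U2 stuck-at-0: output 1 ✗
  U2 stuck-at-1: output 1 ✗
  U3 stuck-at-0: output 1 ✗
  U3 stuck-at-1: output 1 ✗
  U4 stuck-at-0: output 1 ✗
  U4 stuck-at-1: output 1 ✗
  U5 stuck-at-0: output 1 ✗
  U5 stuck-at-1: output 1 ✗
  U6 stuck-at-0: output 1 ✗
  U6 stuck-at-1: output 1 ✗
  U7 stuck-at-0: output 0 ✓
  U7 stuck-at-1: output 1 ✗
Consistent faults: {U1 stuck-at-0, U7 stuck-at-0} — 2 in all.

2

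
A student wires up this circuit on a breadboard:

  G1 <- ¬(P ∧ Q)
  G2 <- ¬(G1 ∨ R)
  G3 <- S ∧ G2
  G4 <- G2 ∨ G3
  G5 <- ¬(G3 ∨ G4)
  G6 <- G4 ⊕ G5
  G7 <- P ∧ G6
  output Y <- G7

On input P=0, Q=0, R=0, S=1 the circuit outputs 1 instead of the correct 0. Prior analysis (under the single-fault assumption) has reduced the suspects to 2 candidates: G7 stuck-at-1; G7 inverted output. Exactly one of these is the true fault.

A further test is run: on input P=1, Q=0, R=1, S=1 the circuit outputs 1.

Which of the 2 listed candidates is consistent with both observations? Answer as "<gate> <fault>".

G7 stuck-at-1

Evaluate each candidate on input P=1, Q=0, R=1, S=1:
  G7 stuck-at-1: G1=1, G2=0, G3=0, G4=0, G5=1, G6=1, G7=1 [stuck-at-1] → 1 — matches
  G7 inverted output: G1=1, G2=0, G3=0, G4=0, G5=1, G6=1, G7=0 [inverted output] → 0 — eliminated
Only G7 stuck-at-1 reproduces the observed 1.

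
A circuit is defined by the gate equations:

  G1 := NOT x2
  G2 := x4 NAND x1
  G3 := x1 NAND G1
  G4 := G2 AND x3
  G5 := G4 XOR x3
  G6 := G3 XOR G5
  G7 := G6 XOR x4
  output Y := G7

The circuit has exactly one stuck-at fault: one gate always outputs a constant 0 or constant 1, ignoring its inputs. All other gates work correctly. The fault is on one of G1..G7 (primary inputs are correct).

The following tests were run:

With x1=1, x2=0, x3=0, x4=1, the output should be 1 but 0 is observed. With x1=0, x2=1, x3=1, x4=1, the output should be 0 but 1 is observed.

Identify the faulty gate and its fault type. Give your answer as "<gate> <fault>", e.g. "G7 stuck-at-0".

G5 stuck-at-1

Fault-free values for test 1 (x1=1, x2=0, x3=0, x4=1): G1=1, G2=0, G3=0, G4=0, G5=0, G6=0, G7=1, giving Y=1. Observed 0.
Test 1: faults giving observed 0 are {G1 stuck-at-0, G3 stuck-at-1, G4 stuck-at-1, G5 stuck-at-1, G6 stuck-at-1, G7 stuck-at-0}.
Test 2 (x1=0, x2=1, x3=1, x4=1): fault-free G1=0, G2=1, G3=1, G4=1, G5=0, G6=1, G7=0 → 0; observed 1. Eliminates G1 stuck-at-0, G3 stuck-at-1, G4 stuck-at-1, G6 stuck-at-1, G7 stuck-at-0.
Only G5 stuck-at-1 is consistent with every test.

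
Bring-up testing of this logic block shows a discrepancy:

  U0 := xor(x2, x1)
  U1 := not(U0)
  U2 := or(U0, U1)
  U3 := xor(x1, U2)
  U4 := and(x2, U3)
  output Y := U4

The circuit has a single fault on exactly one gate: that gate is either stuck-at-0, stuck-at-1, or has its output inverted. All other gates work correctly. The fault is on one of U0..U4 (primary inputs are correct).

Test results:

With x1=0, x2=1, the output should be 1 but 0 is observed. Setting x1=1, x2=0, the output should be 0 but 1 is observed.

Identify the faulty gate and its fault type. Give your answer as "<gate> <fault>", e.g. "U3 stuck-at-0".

U4 inverted output

Fault-free values for test 1 (x1=0, x2=1): U0=1, U1=0, U2=1, U3=1, U4=1, giving Y=1. Observed 0.
Test 1: faults giving observed 0 are {U2 stuck-at-0, U2 inverted output, U3 stuck-at-0, U3 inverted output, U4 stuck-at-0, U4 inverted output}.
Test 2 (x1=1, x2=0): fault-free U0=1, U1=0, U2=1, U3=0, U4=0 → 0; observed 1. Eliminates U2 stuck-at-0, U2 inverted output, U3 stuck-at-0, U3 inverted output, U4 stuck-at-0.
Only U4 inverted output is consistent with every test.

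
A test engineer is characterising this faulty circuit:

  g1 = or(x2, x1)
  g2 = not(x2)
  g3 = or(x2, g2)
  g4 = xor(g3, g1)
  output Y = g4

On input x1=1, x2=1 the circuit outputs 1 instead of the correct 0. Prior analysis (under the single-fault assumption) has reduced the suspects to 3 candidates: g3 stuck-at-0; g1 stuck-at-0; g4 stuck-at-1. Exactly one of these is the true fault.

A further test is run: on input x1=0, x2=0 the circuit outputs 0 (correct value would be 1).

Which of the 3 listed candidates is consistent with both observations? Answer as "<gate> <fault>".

g3 stuck-at-0

Evaluate each candidate on input x1=0, x2=0:
  g3 stuck-at-0: g1=0, g2=1, g3=0 [stuck-at-0], g4=0 → 0 — matches
  g1 stuck-at-0: g1=0 [stuck-at-0], g2=1, g3=1, g4=1 → 1 — eliminated
  g4 stuck-at-1: g1=0, g2=1, g3=1, g4=1 [stuck-at-1] → 1 — eliminated
Only g3 stuck-at-0 reproduces the observed 0.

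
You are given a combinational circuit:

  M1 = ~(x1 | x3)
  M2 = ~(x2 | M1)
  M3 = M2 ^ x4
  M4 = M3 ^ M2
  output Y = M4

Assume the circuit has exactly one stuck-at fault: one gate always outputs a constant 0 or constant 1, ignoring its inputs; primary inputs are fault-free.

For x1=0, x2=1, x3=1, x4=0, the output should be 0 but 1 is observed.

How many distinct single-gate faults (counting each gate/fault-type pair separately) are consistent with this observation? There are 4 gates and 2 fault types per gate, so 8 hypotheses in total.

Fault-free: M1=0, M2=0, M3=0, M4=0 → 0. Observed 1.
  M1 stuck-at-0: output 0 ✗
  M1 stuck-at-1: output 0 ✗
  M2 stuck-at-0: output 0 ✗
  M2 stuck-at-1: output 0 ✗
  M3 stuck-at-0: output 0 ✗
  M3 stuck-at-1: output 1 ✓
  M4 stuck-at-0: output 0 ✗
  M4 stuck-at-1: output 1 ✓
Consistent faults: {M3 stuck-at-1, M4 stuck-at-1} — 2 in all.

2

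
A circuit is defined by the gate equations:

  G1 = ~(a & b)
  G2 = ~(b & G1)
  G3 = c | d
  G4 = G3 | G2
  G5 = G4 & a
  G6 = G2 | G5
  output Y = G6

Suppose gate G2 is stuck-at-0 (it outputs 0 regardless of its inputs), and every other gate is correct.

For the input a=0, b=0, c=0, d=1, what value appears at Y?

Propagate with G2 forced: G1=1, G2=0 [stuck-at-0], G3=1, G4=1, G5=0, G6=0.
So Y = 0. (Without the fault it would be 1.)

0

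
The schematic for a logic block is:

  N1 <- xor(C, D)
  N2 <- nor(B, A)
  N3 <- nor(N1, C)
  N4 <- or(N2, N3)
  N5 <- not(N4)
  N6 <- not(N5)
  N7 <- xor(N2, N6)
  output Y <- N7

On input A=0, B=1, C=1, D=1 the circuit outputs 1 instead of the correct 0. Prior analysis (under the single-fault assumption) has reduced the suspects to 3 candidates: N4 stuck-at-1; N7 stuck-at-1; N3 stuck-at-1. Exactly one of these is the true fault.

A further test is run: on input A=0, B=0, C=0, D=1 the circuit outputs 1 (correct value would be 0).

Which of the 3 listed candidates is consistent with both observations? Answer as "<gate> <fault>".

N7 stuck-at-1

Evaluate each candidate on input A=0, B=0, C=0, D=1:
  N4 stuck-at-1: N1=1, N2=1, N3=0, N4=1 [stuck-at-1], N5=0, N6=1, N7=0 → 0 — eliminated
  N7 stuck-at-1: N1=1, N2=1, N3=0, N4=1, N5=0, N6=1, N7=1 [stuck-at-1] → 1 — matches
  N3 stuck-at-1: N1=1, N2=1, N3=1 [stuck-at-1], N4=1, N5=0, N6=1, N7=0 → 0 — eliminated
Only N7 stuck-at-1 reproduces the observed 1.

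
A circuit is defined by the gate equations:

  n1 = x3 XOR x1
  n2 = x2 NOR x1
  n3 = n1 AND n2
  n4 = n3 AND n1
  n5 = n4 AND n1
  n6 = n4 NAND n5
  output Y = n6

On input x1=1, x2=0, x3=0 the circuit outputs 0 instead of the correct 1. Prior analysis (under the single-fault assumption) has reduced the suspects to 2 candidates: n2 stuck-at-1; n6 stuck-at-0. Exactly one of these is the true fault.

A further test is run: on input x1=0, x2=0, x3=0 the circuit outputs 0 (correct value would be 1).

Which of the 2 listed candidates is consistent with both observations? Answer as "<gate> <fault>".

Evaluate each candidate on input x1=0, x2=0, x3=0:
  n2 stuck-at-1: n1=0, n2=1 [stuck-at-1], n3=0, n4=0, n5=0, n6=1 → 1 — eliminated
  n6 stuck-at-0: n1=0, n2=1, n3=0, n4=0, n5=0, n6=0 [stuck-at-0] → 0 — matches
Only n6 stuck-at-0 reproduces the observed 0.

n6 stuck-at-0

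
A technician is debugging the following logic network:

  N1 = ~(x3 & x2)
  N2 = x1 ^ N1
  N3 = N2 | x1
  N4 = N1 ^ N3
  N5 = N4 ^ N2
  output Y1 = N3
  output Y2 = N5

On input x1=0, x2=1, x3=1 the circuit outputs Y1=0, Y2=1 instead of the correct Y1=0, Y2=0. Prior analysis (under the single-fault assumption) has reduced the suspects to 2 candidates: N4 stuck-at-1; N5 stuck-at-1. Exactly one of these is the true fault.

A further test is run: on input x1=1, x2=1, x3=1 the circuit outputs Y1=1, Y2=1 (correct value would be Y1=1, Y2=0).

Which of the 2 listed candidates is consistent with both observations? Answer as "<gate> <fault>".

N5 stuck-at-1

Evaluate each candidate on input x1=1, x2=1, x3=1:
  N4 stuck-at-1: N1=0, N2=1, N3=1, N4=1 [stuck-at-1], N5=0 → Y1=1, Y2=0 — eliminated
  N5 stuck-at-1: N1=0, N2=1, N3=1, N4=1, N5=1 [stuck-at-1] → Y1=1, Y2=1 — matches
Only N5 stuck-at-1 reproduces the observed Y1=1, Y2=1.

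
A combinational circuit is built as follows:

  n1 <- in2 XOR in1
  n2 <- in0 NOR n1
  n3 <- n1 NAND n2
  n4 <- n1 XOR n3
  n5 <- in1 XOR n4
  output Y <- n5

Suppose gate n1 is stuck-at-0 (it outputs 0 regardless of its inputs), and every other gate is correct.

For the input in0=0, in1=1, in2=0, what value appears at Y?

0

Propagate with n1 forced: n1=0 [stuck-at-0], n2=1, n3=1, n4=1, n5=0.
So Y = 0. (Without the fault it would be 1.)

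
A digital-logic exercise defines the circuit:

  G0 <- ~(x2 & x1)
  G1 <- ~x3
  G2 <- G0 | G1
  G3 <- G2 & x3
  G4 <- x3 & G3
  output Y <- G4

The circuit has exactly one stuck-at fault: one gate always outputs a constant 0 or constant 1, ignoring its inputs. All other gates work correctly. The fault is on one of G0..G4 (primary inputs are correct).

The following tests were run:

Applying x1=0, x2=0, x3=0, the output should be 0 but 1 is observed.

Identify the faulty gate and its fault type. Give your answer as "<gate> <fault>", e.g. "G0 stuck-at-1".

G4 stuck-at-1

Fault-free values for test 1 (x1=0, x2=0, x3=0): G0=1, G1=1, G2=1, G3=0, G4=0, giving Y=0. Observed 1.
Test 1: faults giving observed 1 are {G4 stuck-at-1}.
Only G4 stuck-at-1 is consistent with every test.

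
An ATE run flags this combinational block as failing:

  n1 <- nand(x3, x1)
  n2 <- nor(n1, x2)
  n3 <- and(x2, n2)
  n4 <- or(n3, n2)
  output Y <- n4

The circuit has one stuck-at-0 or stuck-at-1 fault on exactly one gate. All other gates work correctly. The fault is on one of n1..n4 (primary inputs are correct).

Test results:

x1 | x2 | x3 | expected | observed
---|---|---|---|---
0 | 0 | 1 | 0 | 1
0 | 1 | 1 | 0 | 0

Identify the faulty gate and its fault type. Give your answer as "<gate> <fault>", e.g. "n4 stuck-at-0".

Fault-free values for test 1 (x1=0, x2=0, x3=1): n1=1, n2=0, n3=0, n4=0, giving Y=0. Observed 1.
Test 1: faults giving observed 1 are {n1 stuck-at-0, n2 stuck-at-1, n3 stuck-at-1, n4 stuck-at-1}.
Test 2 (x1=0, x2=1, x3=1): fault-free n1=1, n2=0, n3=0, n4=0 → 0; observed 0. Eliminates n2 stuck-at-1, n3 stuck-at-1, n4 stuck-at-1.
Only n1 stuck-at-0 is consistent with every test.

n1 stuck-at-0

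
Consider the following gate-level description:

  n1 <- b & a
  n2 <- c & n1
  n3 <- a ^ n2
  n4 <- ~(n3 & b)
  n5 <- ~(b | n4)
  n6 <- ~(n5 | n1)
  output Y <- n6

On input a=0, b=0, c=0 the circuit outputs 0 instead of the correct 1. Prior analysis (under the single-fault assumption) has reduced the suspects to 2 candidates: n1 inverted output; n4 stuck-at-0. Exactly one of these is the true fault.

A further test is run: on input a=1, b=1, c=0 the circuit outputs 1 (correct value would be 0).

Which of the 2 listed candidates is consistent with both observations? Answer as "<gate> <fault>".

Evaluate each candidate on input a=1, b=1, c=0:
  n1 inverted output: n1=0 [inverted output], n2=0, n3=1, n4=0, n5=0, n6=1 → 1 — matches
  n4 stuck-at-0: n1=1, n2=0, n3=1, n4=0 [stuck-at-0], n5=0, n6=0 → 0 — eliminated
Only n1 inverted output reproduces the observed 1.

n1 inverted output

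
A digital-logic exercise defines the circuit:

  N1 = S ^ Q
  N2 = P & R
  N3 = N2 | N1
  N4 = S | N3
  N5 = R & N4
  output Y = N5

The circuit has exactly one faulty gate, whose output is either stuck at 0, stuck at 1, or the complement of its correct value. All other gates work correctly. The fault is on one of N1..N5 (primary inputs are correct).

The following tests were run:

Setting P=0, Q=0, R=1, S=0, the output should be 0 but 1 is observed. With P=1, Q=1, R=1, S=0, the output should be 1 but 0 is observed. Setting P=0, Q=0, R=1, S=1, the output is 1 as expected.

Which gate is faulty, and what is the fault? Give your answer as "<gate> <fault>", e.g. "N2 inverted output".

N3 inverted output

Fault-free values for test 1 (P=0, Q=0, R=1, S=0): N1=0, N2=0, N3=0, N4=0, N5=0, giving Y=0. Observed 1.
Test 1: faults giving observed 1 are {N1 stuck-at-1, N1 inverted output, N2 stuck-at-1, N2 inverted output, N3 stuck-at-1, N3 inverted output, N4 stuck-at-1, N4 inverted output, N5 stuck-at-1, N5 inverted output}.
Test 2 (P=1, Q=1, R=1, S=0): fault-free N1=1, N2=1, N3=1, N4=1, N5=1 → 1; observed 0. Eliminates N1 stuck-at-1, N1 inverted output, N2 stuck-at-1, N2 inverted output, N3 stuck-at-1, N4 stuck-at-1, N5 stuck-at-1.
Test 3 (P=0, Q=0, R=1, S=1): fault-free N1=1, N2=0, N3=1, N4=1, N5=1 → 1; observed 1. Eliminates N4 inverted output, N5 inverted output.
Only N3 inverted output is consistent with every test.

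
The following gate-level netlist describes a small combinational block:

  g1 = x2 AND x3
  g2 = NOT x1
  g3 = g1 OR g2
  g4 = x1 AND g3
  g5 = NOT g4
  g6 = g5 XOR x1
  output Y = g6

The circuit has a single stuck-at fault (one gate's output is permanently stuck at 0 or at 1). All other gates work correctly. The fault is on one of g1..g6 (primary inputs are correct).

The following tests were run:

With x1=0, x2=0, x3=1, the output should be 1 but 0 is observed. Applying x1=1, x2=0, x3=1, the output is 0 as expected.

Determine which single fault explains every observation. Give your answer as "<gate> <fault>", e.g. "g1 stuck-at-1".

g6 stuck-at-0

Fault-free values for test 1 (x1=0, x2=0, x3=1): g1=0, g2=1, g3=1, g4=0, g5=1, g6=1, giving Y=1. Observed 0.
Test 1: faults giving observed 0 are {g4 stuck-at-1, g5 stuck-at-0, g6 stuck-at-0}.
Test 2 (x1=1, x2=0, x3=1): fault-free g1=0, g2=0, g3=0, g4=0, g5=1, g6=0 → 0; observed 0. Eliminates g4 stuck-at-1, g5 stuck-at-0.
Only g6 stuck-at-0 is consistent with every test.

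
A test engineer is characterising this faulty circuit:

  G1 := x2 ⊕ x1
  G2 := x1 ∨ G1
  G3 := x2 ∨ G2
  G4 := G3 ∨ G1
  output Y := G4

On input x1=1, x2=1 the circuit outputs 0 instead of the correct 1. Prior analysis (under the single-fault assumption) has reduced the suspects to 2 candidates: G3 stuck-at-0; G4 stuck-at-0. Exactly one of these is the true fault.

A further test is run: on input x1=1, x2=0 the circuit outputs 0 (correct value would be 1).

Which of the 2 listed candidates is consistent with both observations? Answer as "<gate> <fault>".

Evaluate each candidate on input x1=1, x2=0:
  G3 stuck-at-0: G1=1, G2=1, G3=0 [stuck-at-0], G4=1 → 1 — eliminated
  G4 stuck-at-0: G1=1, G2=1, G3=1, G4=0 [stuck-at-0] → 0 — matches
Only G4 stuck-at-0 reproduces the observed 0.

G4 stuck-at-0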